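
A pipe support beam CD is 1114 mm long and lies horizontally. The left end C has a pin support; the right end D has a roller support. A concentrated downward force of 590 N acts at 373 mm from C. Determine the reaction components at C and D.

Taking moments about C: D_y·1114 − 590·373 = 0 → D_y = 220070/1114 = 197.549 ≈ 197.5 N.
ΣF_y = 0: C_y + 197.549 − 590 = 0 → C_y = 392.5 N.
ΣF_x = 0: no horizontal applied forces, so C_x = 0.

C_x = 0, C_y = 392.5 N, D_y = 197.5 N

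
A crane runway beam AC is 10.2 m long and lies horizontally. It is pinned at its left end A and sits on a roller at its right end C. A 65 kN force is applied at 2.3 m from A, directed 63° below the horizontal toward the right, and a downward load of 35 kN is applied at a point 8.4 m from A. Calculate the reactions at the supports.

Moments about A: C_y·10.2 − 65·sin63°·2.3 − 35·8.4 = 0 → C_y = 427.205/10.2 = 41.8828 ≈ 41.88 kN.
ΣF_y = 0: A_y + 41.8828 − 65·sin63° − 35 = 0 → A_y = 51.03 kN.
ΣF_x = 0: A_x + 65·cos63° = 0 → A_x = -29.51 kN.

A_x = -29.51 kN, A_y = 51.03 kN, C_y = 41.88 kN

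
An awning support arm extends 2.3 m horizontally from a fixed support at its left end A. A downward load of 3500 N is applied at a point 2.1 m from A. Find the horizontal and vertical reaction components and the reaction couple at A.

A_x = 0, A_y = 3500 N, M_A = 7350 N·m

ΣF_x = 0: A_x = 0.
ΣF_y = 0: A_y − 3500 = 0 → A_y = 3500 N.
ΣM about A: M_A − 3500·2.1 = 0 → M_A = 7350 N·m.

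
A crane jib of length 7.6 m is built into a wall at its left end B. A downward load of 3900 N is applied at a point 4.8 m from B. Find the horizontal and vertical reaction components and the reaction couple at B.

ΣF_x = 0: B_x = 0.
ΣF_y = 0: B_y − 3900 = 0 → B_y = 3900 N.
ΣM about B: M_B − 3900·4.8 = 0 → M_B = 18720 N·m.

B_x = 0, B_y = 3900 N, M_B = 18720 N·m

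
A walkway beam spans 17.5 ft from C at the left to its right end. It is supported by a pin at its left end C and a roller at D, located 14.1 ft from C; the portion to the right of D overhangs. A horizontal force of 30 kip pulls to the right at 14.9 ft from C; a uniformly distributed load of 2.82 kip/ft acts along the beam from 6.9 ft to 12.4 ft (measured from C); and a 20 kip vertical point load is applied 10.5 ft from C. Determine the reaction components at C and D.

C_x = -30.00 kip, C_y = 10.00 kip, D_y = 25.51 kip

Resultant of the distributed load: 2.82 × 5.5 = 15.51 kip at 9.65 ft from C.
ΣM about C: D_y·14.1 − (2.82·5.5)·9.65 − 20·10.5 = 0 → D_y = 359.6715/14.1 = 25.5086 ≈ 25.51 kip.
ΣF_y = 0: C_y + 25.5086 − 2.82·5.5 − 20 = 0 → C_y = 10.00 kip.
ΣF_x = 0: C_x + 30 = 0 → C_x = -30.00 kip.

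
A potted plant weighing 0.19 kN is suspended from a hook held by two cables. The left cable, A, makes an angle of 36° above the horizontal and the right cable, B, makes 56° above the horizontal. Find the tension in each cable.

ΣF_x = 0: −T_A·cos36° + T_B·cos56° = 0 → T_B = 1.44676·T_A.
ΣF_y = 0: T_A·sin36° + T_B·sin56° = 0.19.
Substitute: T_A·(0.587785 + 1.44676·0.829038) = 0.19 → T_A = 0.106311 ≈ 0.1063 kN.
Then T_B = 1.44676 × 0.106311 = 0.1538 kN.

T_A = 0.1063 kN, T_B = 0.1538 kN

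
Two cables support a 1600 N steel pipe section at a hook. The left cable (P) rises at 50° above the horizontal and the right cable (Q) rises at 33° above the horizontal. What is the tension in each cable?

T_P = 1352 N, T_Q = 1036 N

ΣF_x = 0: −T_P·cos50° + T_Q·cos33° = 0 → T_Q = 0.766436·T_P.
ΣF_y = 0: T_P·sin50° + T_Q·sin33° = 1600.
Substitute: T_P·(0.766044 + 0.766436·0.544639) = 1600 → T_P = 1351.95 ≈ 1352 N.
Then T_Q = 0.766436 × 1351.95 = 1036 N.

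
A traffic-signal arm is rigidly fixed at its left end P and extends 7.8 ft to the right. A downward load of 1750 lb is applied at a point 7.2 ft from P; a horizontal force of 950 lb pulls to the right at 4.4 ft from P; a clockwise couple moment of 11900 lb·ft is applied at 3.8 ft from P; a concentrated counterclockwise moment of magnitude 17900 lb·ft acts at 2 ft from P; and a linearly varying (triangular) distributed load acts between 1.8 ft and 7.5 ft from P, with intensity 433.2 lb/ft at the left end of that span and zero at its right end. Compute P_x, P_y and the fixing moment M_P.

P_x = -950.0 lb, P_y = 2985 lb, M_P = 11170 lb·ft

Resultant of the triangular load: ½ × 433.2 × 5.7 = 1234.62 lb, acting at 3.7 ft from P (one-third of the span from the peak).
ΣF_x = 0: P_x + 950 = 0 → P_x = -950.0 lb.
ΣF_y = 0: P_y − 1750 − ½·433.2·5.7 = 0 → P_y = 2985 lb.
ΣM about P: M_P − 1750·7.2 − 11900 + 17900 − (½·433.2·5.7)·3.7 = 0 → M_P = 11170 lb·ft.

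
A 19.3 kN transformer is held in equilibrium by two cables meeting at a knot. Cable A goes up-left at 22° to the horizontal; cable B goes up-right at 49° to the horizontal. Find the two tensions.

ΣF_x = 0: −T_A·cos22° + T_B·cos49° = 0 → T_B = 1.41326·T_A.
ΣF_y = 0: T_A·sin22° + T_B·sin49° = 19.3.
Substitute: T_A·(0.374607 + 1.41326·0.75471) = 19.3 → T_A = 13.3915 ≈ 13.39 kN.
Then T_B = 1.41326 × 13.3915 = 18.93 kN.

T_A = 13.39 kN, T_B = 18.93 kN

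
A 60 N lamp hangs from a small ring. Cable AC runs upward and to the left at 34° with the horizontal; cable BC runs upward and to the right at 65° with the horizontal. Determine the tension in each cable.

ΣF_x = 0: −T_AC·cos34° + T_BC·cos65° = 0 → T_BC = 1.96167·T_AC.
ΣF_y = 0: T_AC·sin34° + T_BC·sin65° = 60.
Substitute: T_AC·(0.559193 + 1.96167·0.906308) = 60 → T_AC = 25.6732 ≈ 25.67 N.
Then T_BC = 1.96167 × 25.6732 = 50.36 N.

T_AC = 25.67 N, T_BC = 50.36 N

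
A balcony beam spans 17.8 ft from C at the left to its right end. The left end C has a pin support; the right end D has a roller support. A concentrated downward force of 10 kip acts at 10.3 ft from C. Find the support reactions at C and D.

Moments about C: D_y·17.8 − 10·10.3 = 0 → D_y = 103/17.8 = 5.78652 ≈ 5.787 kip.
ΣF_y = 0: C_y + 5.78652 − 10 = 0 → C_y = 4.213 kip.
ΣF_x = 0: no horizontal applied forces, so C_x = 0.

C_x = 0, C_y = 4.213 kip, D_y = 5.787 kip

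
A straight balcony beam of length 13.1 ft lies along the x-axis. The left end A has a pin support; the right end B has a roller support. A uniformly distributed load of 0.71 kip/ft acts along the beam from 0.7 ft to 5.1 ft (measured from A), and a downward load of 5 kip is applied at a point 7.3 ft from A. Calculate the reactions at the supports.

Resultant of the distributed load: 0.71 × 4.4 = 3.124 kip at 2.9 ft from A.
ΣM about A: B_y·13.1 − (0.71·4.4)·2.9 − 5·7.3 = 0 → B_y = 45.5596/13.1 = 3.47783 ≈ 3.478 kip.
ΣF_y = 0: A_y + 3.47783 − 0.71·4.4 − 5 = 0 → A_y = 4.646 kip.
ΣF_x = 0: no horizontal applied forces, so A_x = 0.

A_x = 0, A_y = 4.646 kip, B_y = 3.478 kip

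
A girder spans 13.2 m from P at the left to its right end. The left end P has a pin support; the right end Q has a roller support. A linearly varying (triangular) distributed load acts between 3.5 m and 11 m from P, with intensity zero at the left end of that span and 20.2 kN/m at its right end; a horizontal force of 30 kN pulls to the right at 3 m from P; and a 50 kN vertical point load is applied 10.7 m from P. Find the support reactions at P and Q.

Resultant of the triangular load: ½ × 20.2 × 7.5 = 75.75 kN, acting at 8.5 m from P (one-third of the span from the peak).
Taking moments about P: Q_y·13.2 − (½·20.2·7.5)·8.5 − 50·10.7 = 0 → Q_y = 1178.875/13.2 = 89.3087 ≈ 89.31 kN.
ΣF_y = 0: P_y + 89.3087 − ½·20.2·7.5 − 50 = 0 → P_y = 36.44 kN.
ΣF_x = 0: P_x + 30 = 0 → P_x = -30.00 kN.

P_x = -30.00 kN, P_y = 36.44 kN, Q_y = 89.31 kN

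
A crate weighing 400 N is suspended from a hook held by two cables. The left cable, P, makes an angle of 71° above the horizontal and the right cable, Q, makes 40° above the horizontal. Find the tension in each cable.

ΣF_x = 0: −T_P·cos71° + T_Q·cos40° = 0 → T_Q = 0.424999·T_P.
ΣF_y = 0: T_P·sin71° + T_Q·sin40° = 400.
Substitute: T_P·(0.945519 + 0.424999·0.642788) = 400 → T_P = 328.218 ≈ 328.2 N.
Then T_Q = 0.424999 × 328.218 = 139.5 N.

T_P = 328.2 N, T_Q = 139.5 N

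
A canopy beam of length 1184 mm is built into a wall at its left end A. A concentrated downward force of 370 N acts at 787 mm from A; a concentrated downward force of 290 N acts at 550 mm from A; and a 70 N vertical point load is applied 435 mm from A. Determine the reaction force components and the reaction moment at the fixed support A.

A_x = 0, A_y = 730.0 N, M_A = 481100 N·mm

ΣF_x = 0: A_x = 0.
ΣF_y = 0: A_y − 370 − 290 − 70 = 0 → A_y = 730.0 N.
ΣM about A: M_A − 370·787 − 290·550 − 70·435 = 0 → M_A = 481100 N·mm.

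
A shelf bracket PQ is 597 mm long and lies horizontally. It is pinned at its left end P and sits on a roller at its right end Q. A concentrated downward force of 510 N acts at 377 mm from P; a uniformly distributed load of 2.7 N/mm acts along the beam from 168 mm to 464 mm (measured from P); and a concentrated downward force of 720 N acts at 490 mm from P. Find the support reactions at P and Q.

P_x = 0, P_y = 693.2 N, Q_y = 1336 N

Resultant of the distributed load: 2.7 × 296 = 799.2 N at 316 mm from P.
Moments about P: Q_y·597 − 510·377 − (2.7·296)·316 − 720·490 = 0 → Q_y = 797617.2/597 = 1336.04 ≈ 1336 N.
ΣF_y = 0: P_y + 1336.04 − 510 − 2.7·296 − 720 = 0 → P_y = 693.2 N.
ΣF_x = 0: no horizontal applied forces, so P_x = 0.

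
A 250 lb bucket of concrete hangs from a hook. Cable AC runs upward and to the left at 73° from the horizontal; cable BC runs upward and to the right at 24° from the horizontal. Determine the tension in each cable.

T_AC = 230.1 lb, T_BC = 73.64 lb

ΣF_x = 0: −T_AC·cos73° + T_BC·cos24° = 0 → T_BC = 0.320041·T_AC.
ΣF_y = 0: T_AC·sin73° + T_BC·sin24° = 250.
Substitute: T_AC·(0.956305 + 0.320041·0.406737) = 250 → T_AC = 230.101 ≈ 230.1 lb.
Then T_BC = 0.320041 × 230.101 = 73.64 lb.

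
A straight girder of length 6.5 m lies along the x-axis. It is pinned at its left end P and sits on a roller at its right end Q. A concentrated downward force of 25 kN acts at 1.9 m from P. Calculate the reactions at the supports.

P_x = 0, P_y = 17.69 kN, Q_y = 7.308 kN

ΣM about P: Q_y·6.5 − 25·1.9 = 0 → Q_y = 47.5/6.5 = 7.30769 ≈ 7.308 kN.
ΣF_y = 0: P_y + 7.30769 − 25 = 0 → P_y = 17.69 kN.
ΣF_x = 0: no horizontal applied forces, so P_x = 0.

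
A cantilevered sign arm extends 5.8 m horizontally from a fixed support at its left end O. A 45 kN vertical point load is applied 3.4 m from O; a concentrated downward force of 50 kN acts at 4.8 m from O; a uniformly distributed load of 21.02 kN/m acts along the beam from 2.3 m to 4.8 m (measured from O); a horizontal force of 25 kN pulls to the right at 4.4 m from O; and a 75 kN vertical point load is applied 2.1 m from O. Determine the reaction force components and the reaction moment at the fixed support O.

O_x = -25.00 kN, O_y = 222.6 kN, M_O = 737.1 kN·m

Resultant of the distributed load: 21.02 × 2.5 = 52.55 kN at 3.55 m from O.
ΣF_x = 0: O_x + 25 = 0 → O_x = -25.00 kN.
ΣF_y = 0: O_y − 45 − 50 − 21.02·2.5 − 75 = 0 → O_y = 222.6 kN.
ΣM about O: M_O − 45·3.4 − 50·4.8 − (21.02·2.5)·3.55 − 75·2.1 = 0 → M_O = 737.1 kN·m.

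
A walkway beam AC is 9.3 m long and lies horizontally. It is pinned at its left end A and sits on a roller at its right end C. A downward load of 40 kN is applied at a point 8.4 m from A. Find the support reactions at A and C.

Taking moments about A: C_y·9.3 − 40·8.4 = 0 → C_y = 336/9.3 = 36.129 ≈ 36.13 kN.
ΣF_y = 0: A_y + 36.129 − 40 = 0 → A_y = 3.871 kN.
ΣF_x = 0: no horizontal applied forces, so A_x = 0.

A_x = 0, A_y = 3.871 kN, C_y = 36.13 kN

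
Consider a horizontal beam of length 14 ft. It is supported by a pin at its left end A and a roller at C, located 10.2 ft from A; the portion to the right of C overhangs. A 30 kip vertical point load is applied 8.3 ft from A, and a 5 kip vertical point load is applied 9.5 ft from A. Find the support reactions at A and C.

A_x = 0, A_y = 5.931 kip, C_y = 29.07 kip

ΣM about A: C_y·10.2 − 30·8.3 − 5·9.5 = 0 → C_y = 296.5/10.2 = 29.0686 ≈ 29.07 kip.
ΣF_y = 0: A_y + 29.0686 − 30 − 5 = 0 → A_y = 5.931 kip.
ΣF_x = 0: no horizontal applied forces, so A_x = 0.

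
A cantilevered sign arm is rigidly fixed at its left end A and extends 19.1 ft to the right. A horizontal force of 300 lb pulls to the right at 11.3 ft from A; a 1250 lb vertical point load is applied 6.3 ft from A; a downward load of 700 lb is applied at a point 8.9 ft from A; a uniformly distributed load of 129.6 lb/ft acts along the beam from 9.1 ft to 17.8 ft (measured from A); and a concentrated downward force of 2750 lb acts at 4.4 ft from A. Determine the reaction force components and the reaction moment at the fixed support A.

A_x = -300.0 lb, A_y = 5828 lb, M_A = 41370 lb·ft

Resultant of the distributed load: 129.6 × 8.7 = 1127.52 lb at 13.45 ft from A.
ΣF_x = 0: A_x + 300 = 0 → A_x = -300.0 lb.
ΣF_y = 0: A_y − 1250 − 700 − 129.6·8.7 − 2750 = 0 → A_y = 5828 lb.
ΣM about A: M_A − 1250·6.3 − 700·8.9 − (129.6·8.7)·13.45 − 2750·4.4 = 0 → M_A = 41370 lb·ft.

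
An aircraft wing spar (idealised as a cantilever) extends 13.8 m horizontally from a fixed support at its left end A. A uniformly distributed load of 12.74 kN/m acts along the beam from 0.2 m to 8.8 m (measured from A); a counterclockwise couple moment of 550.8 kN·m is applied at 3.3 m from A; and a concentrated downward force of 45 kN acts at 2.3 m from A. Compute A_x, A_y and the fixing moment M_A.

A_x = 0, A_y = 154.6 kN, M_A = 45.74 kN·m

Resultant of the distributed load: 12.74 × 8.6 = 109.564 kN at 4.5 m from A.
ΣF_x = 0: A_x = 0.
ΣF_y = 0: A_y − 12.74·8.6 − 45 = 0 → A_y = 154.6 kN.
ΣM about A: M_A − (12.74·8.6)·4.5 + 550.8 − 45·2.3 = 0 → M_A = 45.74 kN·m.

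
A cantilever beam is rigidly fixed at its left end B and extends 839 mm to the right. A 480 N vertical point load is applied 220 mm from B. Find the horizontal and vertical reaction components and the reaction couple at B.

B_x = 0, B_y = 480.0 N, M_B = 105600 N·mm

ΣF_x = 0: B_x = 0.
ΣF_y = 0: B_y − 480 = 0 → B_y = 480.0 N.
ΣM about B: M_B − 480·220 = 0 → M_B = 105600 N·mm.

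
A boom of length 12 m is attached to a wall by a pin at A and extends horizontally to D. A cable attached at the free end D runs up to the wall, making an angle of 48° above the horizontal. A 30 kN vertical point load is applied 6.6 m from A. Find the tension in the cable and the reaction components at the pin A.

ΣM about A: T·sin48°·12 − 30·6.6 = 0 → T = 198/(12·0.743145) = 22.2029 ≈ 22.20 kN.
ΣF_x = 0: A_x − T·cos48° = 0 → A_x = 22.2029 × 0.669131 = 14.86 kN.
ΣF_y = 0: A_y + T·sin48° − 30 = 0 → A_y = 30 − 22.2029 × 0.743145 = 13.50 kN.

T = 22.20 kN, A_x = 14.86 kN, A_y = 13.50 kN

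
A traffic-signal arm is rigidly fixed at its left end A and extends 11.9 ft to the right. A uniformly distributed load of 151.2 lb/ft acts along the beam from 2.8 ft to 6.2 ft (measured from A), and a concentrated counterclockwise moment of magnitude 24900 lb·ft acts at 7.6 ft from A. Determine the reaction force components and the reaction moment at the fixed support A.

Resultant of the distributed load: 151.2 × 3.4 = 514.08 lb at 4.5 ft from A.
ΣF_x = 0: A_x = 0.
ΣF_y = 0: A_y − 151.2·3.4 = 0 → A_y = 514.1 lb.
ΣM about A: M_A − (151.2·3.4)·4.5 + 24900 = 0 → M_A = -22590 lb·ft.

A_x = 0, A_y = 514.1 lb, M_A = -22590 lb·ft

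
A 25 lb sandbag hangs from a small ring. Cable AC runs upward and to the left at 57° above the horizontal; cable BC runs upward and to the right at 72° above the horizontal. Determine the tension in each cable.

T_AC = 9.941 lb, T_BC = 17.52 lb

ΣF_x = 0: −T_AC·cos57° + T_BC·cos72° = 0 → T_BC = 1.76249·T_AC.
ΣF_y = 0: T_AC·sin57° + T_BC·sin72° = 25.
Substitute: T_AC·(0.838671 + 1.76249·0.951057) = 25 → T_AC = 9.94076 ≈ 9.941 lb.
Then T_BC = 1.76249 × 9.94076 = 17.52 lb.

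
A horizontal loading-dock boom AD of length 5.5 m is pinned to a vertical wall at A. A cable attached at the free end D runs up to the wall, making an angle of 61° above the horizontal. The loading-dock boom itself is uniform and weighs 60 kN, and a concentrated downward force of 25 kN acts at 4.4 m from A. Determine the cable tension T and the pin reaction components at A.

T = 57.17 kN, A_x = 27.72 kN, A_y = 35.00 kN

ΣM about A: T·sin61°·5.5 − 60·2.75 − 25·4.4 = 0 → T = 275/(5.5·0.87462) = 57.1677 ≈ 57.17 kN.
ΣF_x = 0: A_x − T·cos61° = 0 → A_x = 57.1677 × 0.48481 = 27.72 kN.
ΣF_y = 0: A_y + T·sin61° − 60 − 25 = 0 → A_y = 85 − 57.1677 × 0.87462 = 35.00 kN.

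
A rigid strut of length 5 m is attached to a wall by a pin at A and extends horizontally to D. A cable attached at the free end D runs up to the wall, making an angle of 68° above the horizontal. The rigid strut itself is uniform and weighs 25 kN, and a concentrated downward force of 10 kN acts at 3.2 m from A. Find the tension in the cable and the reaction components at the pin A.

T = 20.38 kN, A_x = 7.636 kN, A_y = 16.10 kN

ΣM about A: T·sin68°·5 − 25·2.5 − 10·3.2 = 0 → T = 94.5/(5·0.927184) = 20.3843 ≈ 20.38 kN.
ΣF_x = 0: A_x − T·cos68° = 0 → A_x = 20.3843 × 0.374607 = 7.636 kN.
ΣF_y = 0: A_y + T·sin68° − 25 − 10 = 0 → A_y = 35 − 20.3843 × 0.927184 = 16.10 kN.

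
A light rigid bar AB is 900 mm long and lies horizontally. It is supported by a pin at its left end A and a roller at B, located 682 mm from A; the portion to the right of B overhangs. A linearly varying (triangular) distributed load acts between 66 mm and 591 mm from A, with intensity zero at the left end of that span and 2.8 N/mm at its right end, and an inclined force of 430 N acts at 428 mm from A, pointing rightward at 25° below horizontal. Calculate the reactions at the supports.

A_x = -389.7 N, A_y = 354.4 N, B_y = 562.4 N

Resultant of the triangular load: ½ × 2.8 × 525 = 735 N, acting at 416 mm from A (one-third of the span from the peak).
Taking moments about A: B_y·682 − (½·2.8·525)·416 − 430·sin25°·428 = 0 → B_y = 383539/682 = 562.374 ≈ 562.4 N.
ΣF_y = 0: A_y + 562.374 − ½·2.8·525 − 430·sin25° = 0 → A_y = 354.4 N.
ΣF_x = 0: A_x + 430·cos25° = 0 → A_x = -389.7 N.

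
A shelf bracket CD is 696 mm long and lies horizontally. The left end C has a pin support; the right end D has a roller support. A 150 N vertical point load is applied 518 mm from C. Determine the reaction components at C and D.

Moments about C: D_y·696 − 150·518 = 0 → D_y = 77700/696 = 111.638 ≈ 111.6 N.
ΣF_y = 0: C_y + 111.638 − 150 = 0 → C_y = 38.36 N.
ΣF_x = 0: no horizontal applied forces, so C_x = 0.

C_x = 0, C_y = 38.36 N, D_y = 111.6 N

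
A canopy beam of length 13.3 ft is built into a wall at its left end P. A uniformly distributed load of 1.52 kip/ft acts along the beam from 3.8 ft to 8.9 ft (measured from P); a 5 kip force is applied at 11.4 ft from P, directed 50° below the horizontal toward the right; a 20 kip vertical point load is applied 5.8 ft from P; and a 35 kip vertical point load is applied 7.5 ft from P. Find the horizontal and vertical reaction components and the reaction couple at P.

P_x = -3.214 kip, P_y = 66.58 kip, M_P = 471.4 kip·ft

Resultant of the distributed load: 1.52 × 5.1 = 7.752 kip at 6.35 ft from P.
ΣF_x = 0: P_x + 5·cos50° = 0 → P_x = -3.214 kip.
ΣF_y = 0: P_y − 1.52·5.1 − 5·sin50° − 20 − 35 = 0 → P_y = 66.58 kip.
ΣM about P: M_P − (1.52·5.1)·6.35 − 5·sin50°·11.4 − 20·5.8 − 35·7.5 = 0 → M_P = 471.4 kip·ft.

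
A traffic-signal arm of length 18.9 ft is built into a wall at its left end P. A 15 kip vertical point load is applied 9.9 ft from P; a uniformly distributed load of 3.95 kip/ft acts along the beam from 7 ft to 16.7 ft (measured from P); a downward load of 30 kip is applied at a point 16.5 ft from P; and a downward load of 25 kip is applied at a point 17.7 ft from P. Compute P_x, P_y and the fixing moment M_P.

P_x = 0, P_y = 108.3 kip, M_P = 1540 kip·ft

Resultant of the distributed load: 3.95 × 9.7 = 38.315 kip at 11.85 ft from P.
ΣF_x = 0: P_x = 0.
ΣF_y = 0: P_y − 15 − 3.95·9.7 − 30 − 25 = 0 → P_y = 108.3 kip.
ΣM about P: M_P − 15·9.9 − (3.95·9.7)·11.85 − 30·16.5 − 25·17.7 = 0 → M_P = 1540 kip·ft.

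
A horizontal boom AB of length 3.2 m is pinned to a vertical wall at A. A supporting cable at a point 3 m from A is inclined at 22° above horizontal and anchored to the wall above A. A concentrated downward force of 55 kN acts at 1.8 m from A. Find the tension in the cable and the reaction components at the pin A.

ΣM about A: T·sin22°·3 − 55·1.8 = 0 → T = 99/(3·0.374607) = 88.0923 ≈ 88.09 kN.
ΣF_x = 0: A_x − T·cos22° = 0 → A_x = 88.0923 × 0.927184 = 81.68 kN.
ΣF_y = 0: A_y + T·sin22° − 55 = 0 → A_y = 55 − 88.0923 × 0.374607 = 22.00 kN.

T = 88.09 kN, A_x = 81.68 kN, A_y = 22.00 kN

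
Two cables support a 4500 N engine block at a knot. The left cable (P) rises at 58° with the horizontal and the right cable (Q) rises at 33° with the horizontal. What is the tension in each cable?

ΣF_x = 0: −T_P·cos58° + T_Q·cos33° = 0 → T_Q = 0.631856·T_P.
ΣF_y = 0: T_P·sin58° + T_Q·sin33° = 4500.
Substitute: T_P·(0.848048 + 0.631856·0.544639) = 4500 → T_P = 3774.59 ≈ 3775 N.
Then T_Q = 0.631856 × 3774.59 = 2385 N.

T_P = 3775 N, T_Q = 2385 N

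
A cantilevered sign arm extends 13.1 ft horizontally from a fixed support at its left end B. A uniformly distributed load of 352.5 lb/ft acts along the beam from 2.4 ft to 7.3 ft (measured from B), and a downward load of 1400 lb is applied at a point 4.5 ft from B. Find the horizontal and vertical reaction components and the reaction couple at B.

B_x = 0, B_y = 3127 lb, M_B = 14680 lb·ft

Resultant of the distributed load: 352.5 × 4.9 = 1727.25 lb at 4.85 ft from B.
ΣF_x = 0: B_x = 0.
ΣF_y = 0: B_y − 352.5·4.9 − 1400 = 0 → B_y = 3127 lb.
ΣM about B: M_B − (352.5·4.9)·4.85 − 1400·4.5 = 0 → M_B = 14680 lb·ft.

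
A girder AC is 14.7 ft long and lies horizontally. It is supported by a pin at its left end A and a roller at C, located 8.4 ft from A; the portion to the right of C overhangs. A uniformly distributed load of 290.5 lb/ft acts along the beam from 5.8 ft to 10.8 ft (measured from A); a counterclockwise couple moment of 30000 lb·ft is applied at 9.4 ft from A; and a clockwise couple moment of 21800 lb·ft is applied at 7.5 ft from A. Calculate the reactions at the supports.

A_x = 0, A_y = 993.5 lb, C_y = 459.0 lb

Resultant of the distributed load: 290.5 × 5 = 1452.5 lb at 8.3 ft from A.
ΣM about A: C_y·8.4 − (290.5·5)·8.3 + 30000 − 21800 = 0 → C_y = 3855.75/8.4 = 459.018 ≈ 459.0 lb.
ΣF_y = 0: A_y + 459.018 − 290.5·5 = 0 → A_y = 993.5 lb.
ΣF_x = 0: no horizontal applied forces, so A_x = 0.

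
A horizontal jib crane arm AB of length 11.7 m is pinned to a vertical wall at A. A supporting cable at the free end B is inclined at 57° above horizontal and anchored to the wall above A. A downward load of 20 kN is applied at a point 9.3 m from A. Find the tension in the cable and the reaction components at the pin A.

ΣM about A: T·sin57°·11.7 − 20·9.3 = 0 → T = 186/(11.7·0.838671) = 18.9555 ≈ 18.96 kN.
ΣF_x = 0: A_x − T·cos57° = 0 → A_x = 18.9555 × 0.544639 = 10.32 kN.
ΣF_y = 0: A_y + T·sin57° − 20 = 0 → A_y = 20 − 18.9555 × 0.838671 = 4.103 kN.

T = 18.96 kN, A_x = 10.32 kN, A_y = 4.103 kN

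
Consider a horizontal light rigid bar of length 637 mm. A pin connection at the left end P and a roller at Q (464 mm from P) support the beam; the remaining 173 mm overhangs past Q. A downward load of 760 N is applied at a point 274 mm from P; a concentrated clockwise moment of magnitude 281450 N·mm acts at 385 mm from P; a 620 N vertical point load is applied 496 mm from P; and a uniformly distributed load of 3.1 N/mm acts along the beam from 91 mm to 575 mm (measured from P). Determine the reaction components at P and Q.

P_x = 0, P_y = 85.48 N, Q_y = 2795 N

Resultant of the distributed load: 3.1 × 484 = 1500.4 N at 333 mm from P.
ΣM about P: Q_y·464 − 760·274 − 281450 − 620·496 − (3.1·484)·333 = 0 → Q_y = 1296843.2/464 = 2794.92 ≈ 2795 N.
ΣF_y = 0: P_y + 2794.92 − 760 − 620 − 3.1·484 = 0 → P_y = 85.48 N.
ΣF_x = 0: no horizontal applied forces, so P_x = 0.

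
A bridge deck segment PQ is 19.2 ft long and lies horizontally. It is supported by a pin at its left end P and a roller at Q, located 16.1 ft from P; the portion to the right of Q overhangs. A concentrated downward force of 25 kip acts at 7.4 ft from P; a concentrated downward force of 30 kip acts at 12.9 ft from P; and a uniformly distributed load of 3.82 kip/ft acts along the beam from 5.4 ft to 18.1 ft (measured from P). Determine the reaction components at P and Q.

Resultant of the distributed load: 3.82 × 12.7 = 48.514 kip at 11.75 ft from P.
Moments about P: Q_y·16.1 − 25·7.4 − 30·12.9 − (3.82·12.7)·11.75 = 0 → Q_y = 1142.0395/16.1 = 70.9341 ≈ 70.93 kip.
ΣF_y = 0: P_y + 70.9341 − 25 − 30 − 3.82·12.7 = 0 → P_y = 32.58 kip.
ΣF_x = 0: no horizontal applied forces, so P_x = 0.

P_x = 0, P_y = 32.58 kip, Q_y = 70.93 kip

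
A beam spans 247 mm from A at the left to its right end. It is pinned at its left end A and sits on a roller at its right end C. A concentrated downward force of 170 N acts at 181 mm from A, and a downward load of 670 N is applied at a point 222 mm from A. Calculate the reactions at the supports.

A_x = 0, A_y = 113.2 N, C_y = 726.8 N

Taking moments about A: C_y·247 − 170·181 − 670·222 = 0 → C_y = 179510/247 = 726.761 ≈ 726.8 N.
ΣF_y = 0: A_y + 726.761 − 170 − 670 = 0 → A_y = 113.2 N.
ΣF_x = 0: no horizontal applied forces, so A_x = 0.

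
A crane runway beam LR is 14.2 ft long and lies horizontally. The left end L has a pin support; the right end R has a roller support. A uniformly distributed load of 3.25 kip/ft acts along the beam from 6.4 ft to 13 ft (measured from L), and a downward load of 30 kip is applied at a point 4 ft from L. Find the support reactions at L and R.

L_x = 0, L_y = 28.35 kip, R_y = 23.10 kip

Resultant of the distributed load: 3.25 × 6.6 = 21.45 kip at 9.7 ft from L.
Moments about L: R_y·14.2 − (3.25·6.6)·9.7 − 30·4 = 0 → R_y = 328.065/14.2 = 23.1032 ≈ 23.10 kip.
ΣF_y = 0: L_y + 23.1032 − 3.25·6.6 − 30 = 0 → L_y = 28.35 kip.
ΣF_x = 0: no horizontal applied forces, so L_x = 0.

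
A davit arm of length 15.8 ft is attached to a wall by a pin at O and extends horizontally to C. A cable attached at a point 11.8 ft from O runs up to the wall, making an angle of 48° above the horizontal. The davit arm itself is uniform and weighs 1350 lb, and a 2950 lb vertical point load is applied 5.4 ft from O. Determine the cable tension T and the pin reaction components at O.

T = 3033 lb, O_x = 2029 lb, O_y = 2046 lb

ΣM about O: T·sin48°·11.8 − 1350·7.9 − 2950·5.4 = 0 → T = 26595/(11.8·0.743145) = 3032.8 ≈ 3033 lb.
ΣF_x = 0: O_x − T·cos48° = 0 → O_x = 3032.8 × 0.669131 = 2029 lb.
ΣF_y = 0: O_y + T·sin48° − 1350 − 2950 = 0 → O_y = 4300 − 3032.8 × 0.743145 = 2046 lb.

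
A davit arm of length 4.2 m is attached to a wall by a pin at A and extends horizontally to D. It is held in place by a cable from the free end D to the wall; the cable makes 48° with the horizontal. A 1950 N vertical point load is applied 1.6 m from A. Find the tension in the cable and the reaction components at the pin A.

ΣM about A: T·sin48°·4.2 − 1950·1.6 = 0 → T = 3120/(4.2·0.743145) = 999.613 ≈ 999.6 N.
ΣF_x = 0: A_x − T·cos48° = 0 → A_x = 999.613 × 0.669131 = 668.9 N.
ΣF_y = 0: A_y + T·sin48° − 1950 = 0 → A_y = 1950 − 999.613 × 0.743145 = 1207 N.

T = 999.6 N, A_x = 668.9 N, A_y = 1207 N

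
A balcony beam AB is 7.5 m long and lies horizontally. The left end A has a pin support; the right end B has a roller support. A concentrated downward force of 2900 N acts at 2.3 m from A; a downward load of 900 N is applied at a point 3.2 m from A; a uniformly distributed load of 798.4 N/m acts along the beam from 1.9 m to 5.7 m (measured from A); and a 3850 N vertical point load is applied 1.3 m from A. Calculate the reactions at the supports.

Resultant of the distributed load: 798.4 × 3.8 = 3033.92 N at 3.8 m from A.
ΣM about A: B_y·7.5 − 2900·2.3 − 900·3.2 − (798.4·3.8)·3.8 − 3850·1.3 = 0 → B_y = 26083.896/7.5 = 3477.85 ≈ 3478 N.
ΣF_y = 0: A_y + 3477.85 − 2900 − 900 − 798.4·3.8 − 3850 = 0 → A_y = 7206 N.
ΣF_x = 0: no horizontal applied forces, so A_x = 0.

A_x = 0, A_y = 7206 N, B_y = 3478 N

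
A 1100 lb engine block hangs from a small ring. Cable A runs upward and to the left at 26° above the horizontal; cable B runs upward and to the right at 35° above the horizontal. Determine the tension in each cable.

ΣF_x = 0: −T_A·cos26° + T_B·cos35° = 0 → T_B = 1.09722·T_A.
ΣF_y = 0: T_A·sin26° + T_B·sin35° = 1100.
Substitute: T_A·(0.438371 + 1.09722·0.573576) = 1100 → T_A = 1030.24 ≈ 1030 lb.
Then T_B = 1.09722 × 1030.24 = 1130 lb.

T_A = 1030 lb, T_B = 1130 lb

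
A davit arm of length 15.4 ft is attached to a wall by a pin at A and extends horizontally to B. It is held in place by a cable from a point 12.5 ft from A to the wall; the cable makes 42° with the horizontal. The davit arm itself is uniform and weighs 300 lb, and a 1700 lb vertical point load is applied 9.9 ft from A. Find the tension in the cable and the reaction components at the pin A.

T = 2288 lb, A_x = 1701 lb, A_y = 468.8 lb

ΣM about A: T·sin42°·12.5 − 300·7.7 − 1700·9.9 = 0 → T = 19140/(12.5·0.669131) = 2288.34 ≈ 2288 lb.
ΣF_x = 0: A_x − T·cos42° = 0 → A_x = 2288.34 × 0.743145 = 1701 lb.
ΣF_y = 0: A_y + T·sin42° − 300 − 1700 = 0 → A_y = 2000 − 2288.34 × 0.669131 = 468.8 lb.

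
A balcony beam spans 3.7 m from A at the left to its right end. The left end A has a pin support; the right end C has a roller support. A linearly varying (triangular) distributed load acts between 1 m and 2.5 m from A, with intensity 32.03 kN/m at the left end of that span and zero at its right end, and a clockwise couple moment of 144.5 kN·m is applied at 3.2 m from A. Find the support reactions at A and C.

A_x = 0, A_y = -24.77 kN, C_y = 48.79 kN

Resultant of the triangular load: ½ × 32.03 × 1.5 = 24.0225 kN, acting at 1.5 m from A (one-third of the span from the peak).
ΣM about A: C_y·3.7 − (½·32.03·1.5)·1.5 − 144.5 = 0 → C_y = 180.53375/3.7 = 48.7929 ≈ 48.79 kN.
ΣF_y = 0: A_y + 48.7929 − ½·32.03·1.5 = 0 → A_y = -24.77 kN.
ΣF_x = 0: no horizontal applied forces, so A_x = 0.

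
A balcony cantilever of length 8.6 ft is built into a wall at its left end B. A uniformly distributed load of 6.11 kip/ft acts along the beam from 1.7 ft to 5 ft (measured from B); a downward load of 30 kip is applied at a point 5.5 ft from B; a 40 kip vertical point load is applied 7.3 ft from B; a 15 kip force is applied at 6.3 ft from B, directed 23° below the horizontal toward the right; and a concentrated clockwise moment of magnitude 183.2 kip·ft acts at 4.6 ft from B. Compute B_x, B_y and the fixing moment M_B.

Resultant of the distributed load: 6.11 × 3.3 = 20.163 kip at 3.35 ft from B.
ΣF_x = 0: B_x + 15·cos23° = 0 → B_x = -13.81 kip.
ΣF_y = 0: B_y − 6.11·3.3 − 30 − 40 − 15·sin23° = 0 → B_y = 96.02 kip.
ΣM about B: M_B − (6.11·3.3)·3.35 − 30·5.5 − 40·7.3 − 15·sin23°·6.3 − 183.2 = 0 → M_B = 744.7 kip·ft.

B_x = -13.81 kip, B_y = 96.02 kip, M_B = 744.7 kip·ft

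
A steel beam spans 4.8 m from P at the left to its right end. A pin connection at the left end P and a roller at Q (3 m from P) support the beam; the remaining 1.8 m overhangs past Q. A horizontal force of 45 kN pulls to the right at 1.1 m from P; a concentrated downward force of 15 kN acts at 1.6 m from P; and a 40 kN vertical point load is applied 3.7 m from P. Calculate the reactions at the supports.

Moments about P: Q_y·3 − 15·1.6 − 40·3.7 = 0 → Q_y = 172/3 = 57.3333 ≈ 57.33 kN.
ΣF_y = 0: P_y + 57.3333 − 15 − 40 = 0 → P_y = -2.333 kN.
ΣF_x = 0: P_x + 45 = 0 → P_x = -45.00 kN.

P_x = -45.00 kN, P_y = -2.333 kN, Q_y = 57.33 kN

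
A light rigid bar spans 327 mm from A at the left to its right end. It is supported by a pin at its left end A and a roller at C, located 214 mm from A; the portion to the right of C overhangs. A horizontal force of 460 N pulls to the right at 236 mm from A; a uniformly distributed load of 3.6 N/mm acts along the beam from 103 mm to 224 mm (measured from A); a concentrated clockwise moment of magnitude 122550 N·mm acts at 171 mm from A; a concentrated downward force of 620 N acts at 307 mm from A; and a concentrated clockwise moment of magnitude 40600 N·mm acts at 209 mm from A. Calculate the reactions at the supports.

Resultant of the distributed load: 3.6 × 121 = 435.6 N at 163.5 mm from A.
Taking moments about A: C_y·214 − (3.6·121)·163.5 − 122550 − 620·307 − 40600 = 0 → C_y = 424710.6/214 = 1984.63 ≈ 1985 N.
ΣF_y = 0: A_y + 1984.63 − 3.6·121 − 620 = 0 → A_y = -929.0 N.
ΣF_x = 0: A_x + 460 = 0 → A_x = -460.0 N.

A_x = -460.0 N, A_y = -929.0 N, C_y = 1985 N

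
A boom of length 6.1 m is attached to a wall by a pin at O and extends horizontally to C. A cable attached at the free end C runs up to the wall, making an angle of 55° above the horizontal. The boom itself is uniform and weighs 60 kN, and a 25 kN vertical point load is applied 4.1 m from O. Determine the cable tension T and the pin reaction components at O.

ΣM about O: T·sin55°·6.1 − 60·3.05 − 25·4.1 = 0 → T = 285.5/(6.1·0.819152) = 57.1363 ≈ 57.14 kN.
ΣF_x = 0: O_x − T·cos55° = 0 → O_x = 57.1363 × 0.573576 = 32.77 kN.
ΣF_y = 0: O_y + T·sin55° − 60 − 25 = 0 → O_y = 85 − 57.1363 × 0.819152 = 38.20 kN.

T = 57.14 kN, O_x = 32.77 kN, O_y = 38.20 kN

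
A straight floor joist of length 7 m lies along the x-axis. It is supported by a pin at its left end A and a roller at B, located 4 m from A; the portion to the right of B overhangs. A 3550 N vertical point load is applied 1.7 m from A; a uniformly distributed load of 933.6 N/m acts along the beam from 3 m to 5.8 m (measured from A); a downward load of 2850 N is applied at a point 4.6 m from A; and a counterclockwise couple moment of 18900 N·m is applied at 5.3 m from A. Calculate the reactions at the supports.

A_x = 0, A_y = 6077 N, B_y = 2937 N

Resultant of the distributed load: 933.6 × 2.8 = 2614.08 N at 4.4 m from A.
Moments about A: B_y·4 − 3550·1.7 − (933.6·2.8)·4.4 − 2850·4.6 + 18900 = 0 → B_y = 11746.952/4 = 2936.74 ≈ 2937 N.
ΣF_y = 0: A_y + 2936.74 − 3550 − 933.6·2.8 − 2850 = 0 → A_y = 6077 N.
ΣF_x = 0: no horizontal applied forces, so A_x = 0.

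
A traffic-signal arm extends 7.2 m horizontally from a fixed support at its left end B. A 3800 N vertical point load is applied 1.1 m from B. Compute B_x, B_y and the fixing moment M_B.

ΣF_x = 0: B_x = 0.
ΣF_y = 0: B_y − 3800 = 0 → B_y = 3800 N.
ΣM about B: M_B − 3800·1.1 = 0 → M_B = 4180 N·m.

B_x = 0, B_y = 3800 N, M_B = 4180 N·m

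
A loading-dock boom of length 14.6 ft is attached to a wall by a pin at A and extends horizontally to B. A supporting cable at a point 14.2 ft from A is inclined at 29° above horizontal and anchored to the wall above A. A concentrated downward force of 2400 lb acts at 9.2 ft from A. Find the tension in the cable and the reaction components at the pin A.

ΣM about A: T·sin29°·14.2 − 2400·9.2 = 0 → T = 22080/(14.2·0.48481) = 3207.3 ≈ 3207 lb.
ΣF_x = 0: A_x − T·cos29° = 0 → A_x = 3207.3 × 0.87462 = 2805 lb.
ΣF_y = 0: A_y + T·sin29° − 2400 = 0 → A_y = 2400 − 3207.3 × 0.48481 = 845.1 lb.

T = 3207 lb, A_x = 2805 lb, A_y = 845.1 lb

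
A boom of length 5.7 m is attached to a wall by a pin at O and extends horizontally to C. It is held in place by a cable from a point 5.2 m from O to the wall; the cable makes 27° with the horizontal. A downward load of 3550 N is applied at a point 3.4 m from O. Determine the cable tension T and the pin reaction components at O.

ΣM about O: T·sin27°·5.2 − 3550·3.4 = 0 → T = 12070/(5.2·0.45399) = 5112.79 ≈ 5113 N.
ΣF_x = 0: O_x − T·cos27° = 0 → O_x = 5112.79 × 0.891007 = 4556 N.
ΣF_y = 0: O_y + T·sin27° − 3550 = 0 → O_y = 3550 − 5112.79 × 0.45399 = 1229 N.

T = 5113 N, O_x = 4556 N, O_y = 1229 N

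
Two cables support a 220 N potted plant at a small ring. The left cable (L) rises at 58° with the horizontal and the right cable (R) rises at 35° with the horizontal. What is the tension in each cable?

ΣF_x = 0: −T_L·cos58° + T_R·cos35° = 0 → T_R = 0.646912·T_L.
ΣF_y = 0: T_L·sin58° + T_R·sin35° = 220.
Substitute: T_L·(0.848048 + 0.646912·0.573576) = 220 → T_L = 180.461 ≈ 180.5 N.
Then T_R = 0.646912 × 180.461 = 116.7 N.

T_L = 180.5 N, T_R = 116.7 N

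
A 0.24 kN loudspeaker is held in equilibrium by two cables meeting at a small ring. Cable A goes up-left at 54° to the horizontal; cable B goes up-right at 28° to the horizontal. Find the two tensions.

T_A = 0.2140 kN, T_B = 0.1425 kN

ΣF_x = 0: −T_A·cos54° + T_B·cos28° = 0 → T_B = 0.665708·T_A.
ΣF_y = 0: T_A·sin54° + T_B·sin28° = 0.24.
Substitute: T_A·(0.809017 + 0.665708·0.469472) = 0.24 → T_A = 0.21399 ≈ 0.2140 kN.
Then T_B = 0.665708 × 0.21399 = 0.1425 kN.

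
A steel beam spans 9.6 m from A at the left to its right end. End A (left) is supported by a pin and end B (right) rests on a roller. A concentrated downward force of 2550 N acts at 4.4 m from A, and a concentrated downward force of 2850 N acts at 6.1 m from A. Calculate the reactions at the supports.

ΣM about A: B_y·9.6 − 2550·4.4 − 2850·6.1 = 0 → B_y = 28605/9.6 = 2979.69 ≈ 2980 N.
ΣF_y = 0: A_y + 2979.69 − 2550 − 2850 = 0 → A_y = 2420 N.
ΣF_x = 0: no horizontal applied forces, so A_x = 0.

A_x = 0, A_y = 2420 N, B_y = 2980 N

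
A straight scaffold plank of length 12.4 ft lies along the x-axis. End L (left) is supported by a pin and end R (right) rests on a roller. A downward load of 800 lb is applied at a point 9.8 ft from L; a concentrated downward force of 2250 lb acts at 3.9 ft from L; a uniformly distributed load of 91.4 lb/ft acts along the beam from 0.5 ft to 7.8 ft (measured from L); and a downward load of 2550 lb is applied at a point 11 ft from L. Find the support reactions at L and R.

L_x = 0, L_y = 2442 lb, R_y = 3825 lb

Resultant of the distributed load: 91.4 × 7.3 = 667.22 lb at 4.15 ft from L.
ΣM about L: R_y·12.4 − 800·9.8 − 2250·3.9 − (91.4·7.3)·4.15 − 2550·11 = 0 → R_y = 47433.963/12.4 = 3825.32 ≈ 3825 lb.
ΣF_y = 0: L_y + 3825.32 − 800 − 2250 − 91.4·7.3 − 2550 = 0 → L_y = 2442 lb.
ΣF_x = 0: no horizontal applied forces, so L_x = 0.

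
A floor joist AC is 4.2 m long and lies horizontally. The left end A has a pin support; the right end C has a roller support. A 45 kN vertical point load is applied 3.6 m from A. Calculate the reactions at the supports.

A_x = 0, A_y = 6.429 kN, C_y = 38.57 kN

ΣM about A: C_y·4.2 − 45·3.6 = 0 → C_y = 162/4.2 = 38.5714 ≈ 38.57 kN.
ΣF_y = 0: A_y + 38.5714 − 45 = 0 → A_y = 6.429 kN.
ΣF_x = 0: no horizontal applied forces, so A_x = 0.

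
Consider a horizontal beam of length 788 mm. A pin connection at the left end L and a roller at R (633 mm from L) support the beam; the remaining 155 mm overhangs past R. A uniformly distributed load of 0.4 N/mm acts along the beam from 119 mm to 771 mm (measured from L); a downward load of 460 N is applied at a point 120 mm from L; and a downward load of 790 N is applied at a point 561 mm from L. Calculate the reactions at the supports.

L_x = 0, L_y = 540.1 N, R_y = 970.7 N

Resultant of the distributed load: 0.4 × 652 = 260.8 N at 445 mm from L.
Moments about L: R_y·633 − (0.4·652)·445 − 460·120 − 790·561 = 0 → R_y = 614446/633 = 970.689 ≈ 970.7 N.
ΣF_y = 0: L_y + 970.689 − 0.4·652 − 460 − 790 = 0 → L_y = 540.1 N.
ΣF_x = 0: no horizontal applied forces, so L_x = 0.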